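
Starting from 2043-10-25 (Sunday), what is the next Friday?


Current: Sunday
Target: Friday
Days ahead: 5

Next Friday: 2043-10-30


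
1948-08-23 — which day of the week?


Date: August 23, 1948
Anchor: Jan 1, 1948. With p = 1948 - 1 = 1947: (p + p//4 - p//100 + p//400) mod 7 = (1947 + 486 - 19 + 4) mod 7 = 2418 mod 7 = 3 -> Thursday (Mon=0 ... Sun=6)
Days before August (Jan-Jul): 213; offset = 213 + 23 - 1 = 235
Weekday index = (3 + 235) mod 7 = 0

Day of the week: Monday


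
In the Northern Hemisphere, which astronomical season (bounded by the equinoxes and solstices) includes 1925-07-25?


Date: July 25
Astronomical Summer (approx.; exact equinox/solstice day varies by year): June 21 to September 21
July 25 falls within the Summer window

Summer


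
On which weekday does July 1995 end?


July 1995 has 31 days
Anchor: Jan 1, 1995. With p = 1995 - 1 = 1994: (p + p//4 - p//100 + p//400) mod 7 = (1994 + 498 - 19 + 4) mod 7 = 2477 mod 7 = 6 -> Sunday (Mon=0 ... Sun=6)
Days before July (Jan-Jun): 181; July 1 index = (6 + 181) mod 7 = 5 -> Saturday
Last day offset: 31 - 1 = 30 days
Weekday index = (5 + 30) mod 7 = 0

Monday, July 31


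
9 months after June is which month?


June is month 6
6 + 9 = 15; wrap: 15 - 12 = 3

March


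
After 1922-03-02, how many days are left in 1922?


Day of year: 61 of 365
Remaining = 365 - 61

304 days


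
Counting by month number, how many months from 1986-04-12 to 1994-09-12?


From April 1986 to September 1994
8 years * 12 = 96 months, plus 5 months = 101

101 months


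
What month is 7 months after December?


December is month 12
12 + 7 = 19; wrap: 19 - 12 = 7

July


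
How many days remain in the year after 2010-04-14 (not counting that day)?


Day of year: 104 of 365
Remaining = 365 - 104

261 days


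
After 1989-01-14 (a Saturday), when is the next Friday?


Current: Saturday
Target: Friday
Days ahead: 6

Next Friday: 1989-01-20


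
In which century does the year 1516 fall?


Century = (year - 1) // 100 + 1
= (1516 - 1) // 100 + 1
= 1515 // 100 + 1
= 15 + 1

16th century


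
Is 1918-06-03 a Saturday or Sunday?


Anchor: Jan 1, 1918. With p = 1918 - 1 = 1917: (p + p//4 - p//100 + p//400) mod 7 = (1917 + 479 - 19 + 4) mod 7 = 2381 mod 7 = 1 -> Tuesday (Mon=0 ... Sun=6)
Day of year: 154; offset = 153
Weekday index = (1 + 153) mod 7 = 0 -> Monday
Weekend days: Saturday, Sunday

No


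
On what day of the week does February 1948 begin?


Target: February 1, 1948
Anchor: Jan 1, 1948. With p = 1948 - 1 = 1947: (p + p//4 - p//100 + p//400) mod 7 = (1947 + 486 - 19 + 4) mod 7 = 2418 mod 7 = 3 -> Thursday (Mon=0 ... Sun=6)
Days before February (Jan): 31 days
Weekday index = (3 + 31) mod 7 = 6

Sunday


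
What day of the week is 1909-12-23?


Date: December 23, 1909
Anchor: Jan 1, 1909. With p = 1909 - 1 = 1908: (p + p//4 - p//100 + p//400) mod 7 = (1908 + 477 - 19 + 4) mod 7 = 2370 mod 7 = 4 -> Friday (Mon=0 ... Sun=6)
Days before December (Jan-Nov): 334; offset = 334 + 23 - 1 = 356
Weekday index = (4 + 356) mod 7 = 3

Day of the week: Thursday


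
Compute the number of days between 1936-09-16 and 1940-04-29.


From 1936-09-16 to 1940-04-29
1936-09-16: days before September = 31 + 29 + 31 + 30 + 31 + 30 + 31 + 31 = 244 (1936 is a leap year); day of year = 244 + 16 = 260
1940-04-29: days before April = 31 + 29 + 31 = 91 (1940 is a leap year); day of year = 91 + 29 = 120
Rest of 1936: 366 - 260 = 106
Full years 1937 (365), 1938 (365), 1939 (365): 1095
Total = 106 + 1095 + 120 = 1321

1321 days


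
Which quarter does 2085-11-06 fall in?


Month: November (month 11)
Q1: Jan-Mar, Q2: Apr-Jun, Q3: Jul-Sep, Q4: Oct-Dec

Q4


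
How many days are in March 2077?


March 2077

31 days


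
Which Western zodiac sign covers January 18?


Date: January 18
Conventional tropical zodiac dates: Capricorn from December 22 onward; Aquarius starts January 20
January 18 falls within the Capricorn range

Capricorn


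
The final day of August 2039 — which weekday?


August 2039 has 31 days
Anchor: Jan 1, 2039. With p = 2039 - 1 = 2038: (p + p//4 - p//100 + p//400) mod 7 = (2038 + 509 - 20 + 5) mod 7 = 2532 mod 7 = 5 -> Saturday (Mon=0 ... Sun=6)
Days before August (Jan-Jul): 212; August 1 index = (5 + 212) mod 7 = 0 -> Monday
Last day offset: 31 - 1 = 30 days
Weekday index = (0 + 30) mod 7 = 2

Wednesday, August 31


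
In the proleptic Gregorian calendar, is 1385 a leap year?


Gregorian leap year rule: divisible by 4, but not by 100, unless also by 400.
1385 is not divisible by 4 -> not a leap year

No


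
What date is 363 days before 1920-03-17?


Start: 1920-03-17, subtract 363 days
Back 17 days from March 17 reaches February 29, 1920 -> 346 left
February 1920 has 29 days -> back to January 31, 1920 -> 317 left
January 1920 has 31 days -> back to December 31, 1919 -> 286 left
December 1919 has 31 days -> back to November 30, 1919 -> 255 left
November 1919 has 30 days -> back to October 31, 1919 -> 225 left
October 1919 has 31 days -> back to September 30, 1919 -> 194 left
September 1919 has 30 days -> back to August 31, 1919 -> 164 left
August 1919 has 31 days -> back to July 31, 1919 -> 133 left
July 1919 has 31 days -> back to June 30, 1919 -> 102 left
June 1919 has 30 days -> back to May 31, 1919 -> 72 left
May 1919 has 31 days -> back to April 30, 1919 -> 41 left
April 1919 has 30 days -> back to March 31, 1919 -> 11 left
March 1919: 31 - 11 = 20 -> lands on March 20

Result: 1919-03-20


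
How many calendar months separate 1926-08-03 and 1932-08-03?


From August 1926 to August 1932
6 years * 12 = 72 months = 72

72 months


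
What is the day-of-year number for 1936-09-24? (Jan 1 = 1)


Date: September 24, 1936
Days in months 1 through 8: 244
Plus 24 days in September

Day of year: 268


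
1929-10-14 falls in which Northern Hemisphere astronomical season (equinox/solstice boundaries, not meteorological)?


Date: October 14
Astronomical Autumn (approx.; exact equinox/solstice day varies by year): September 22 to December 20
October 14 falls within the Autumn window

Autumn


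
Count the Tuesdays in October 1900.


October 1900 has 31 days
Anchor: Jan 1, 1900. With p = 1900 - 1 = 1899: (p + p//4 - p//100 + p//400) mod 7 = (1899 + 474 - 18 + 4) mod 7 = 2359 mod 7 = 0 -> Monday (Mon=0 ... Sun=6)
Days before October (Jan-Sep): 273; October 1 index = (0 + 273) mod 7 = 0 -> Monday
First Tuesday is October 2
Tuesdays: 2, 9, 16, 23, 30

5 Tuesdays


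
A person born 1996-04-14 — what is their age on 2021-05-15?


Birth: 1996-04-14
Reference: 2021-05-15
Year difference: 2021 - 1996 = 25

25 years old


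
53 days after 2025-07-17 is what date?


Start: 2025-07-17, add 53 days
July 2025 has 31 days: 31 - 17 = 14 days to July 31 -> 39 left
August 2025 has 31 days -> 8 left
September 2025: 8 <= 30 -> lands on September 8

Result: 2025-09-08


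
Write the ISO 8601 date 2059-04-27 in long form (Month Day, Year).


ISO 2059-04-27 parses as year=2059, month=04, day=27
Month 4 -> April

April 27, 2059


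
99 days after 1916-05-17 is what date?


Start: 1916-05-17, add 99 days
May 1916 has 31 days: 31 - 17 = 14 days to May 31 -> 85 left
June 1916 has 30 days -> 55 left
July 1916 has 31 days -> 24 left
August 1916: 24 <= 31 -> lands on August 24

Result: 1916-08-24


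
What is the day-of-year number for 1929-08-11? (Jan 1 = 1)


Date: August 11, 1929
Days in months 1 through 7: 212
Plus 11 days in August

Day of year: 223


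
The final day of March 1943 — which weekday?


March 1943 has 31 days
Anchor: Jan 1, 1943. With p = 1943 - 1 = 1942: (p + p//4 - p//100 + p//400) mod 7 = (1942 + 485 - 19 + 4) mod 7 = 2412 mod 7 = 4 -> Friday (Mon=0 ... Sun=6)
Days before March (Jan-Feb): 59; March 1 index = (4 + 59) mod 7 = 0 -> Monday
Last day offset: 31 - 1 = 30 days
Weekday index = (0 + 30) mod 7 = 2

Wednesday, March 31


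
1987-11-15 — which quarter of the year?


Month: November (month 11)
Q1: Jan-Mar, Q2: Apr-Jun, Q3: Jul-Sep, Q4: Oct-Dec

Q4


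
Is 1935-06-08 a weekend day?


Anchor: Jan 1, 1935. With p = 1935 - 1 = 1934: (p + p//4 - p//100 + p//400) mod 7 = (1934 + 483 - 19 + 4) mod 7 = 2402 mod 7 = 1 -> Tuesday (Mon=0 ... Sun=6)
Day of year: 159; offset = 158
Weekday index = (1 + 158) mod 7 = 5 -> Saturday
Weekend days: Saturday, Sunday

Yes


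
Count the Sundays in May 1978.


May 1978 has 31 days
Anchor: Jan 1, 1978. With p = 1978 - 1 = 1977: (p + p//4 - p//100 + p//400) mod 7 = (1977 + 494 - 19 + 4) mod 7 = 2456 mod 7 = 6 -> Sunday (Mon=0 ... Sun=6)
Days before May (Jan-Apr): 120; May 1 index = (6 + 120) mod 7 = 0 -> Monday
First Sunday is May 7
Sundays: 7, 14, 21, 28

4 Sundays


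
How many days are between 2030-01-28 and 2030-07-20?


From 2030-01-28 to 2030-07-20
2030-01-28: day of year = 28
2030-07-20: days before July = 31 + 28 + 31 + 30 + 31 + 30 = 181 (2030 is not a leap year); day of year = 181 + 20 = 201
Same year: 201 - 28 = 173

173 days


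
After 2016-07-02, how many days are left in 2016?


Day of year: 184 of 366
Remaining = 366 - 184

182 days


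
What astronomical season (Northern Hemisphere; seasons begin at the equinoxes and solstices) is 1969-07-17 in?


Date: July 17
Astronomical Summer (approx.; exact equinox/solstice day varies by year): June 21 to September 21
July 17 falls within the Summer window

Summer


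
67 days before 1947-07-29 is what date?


Start: 1947-07-29, subtract 67 days
Back 29 days from July 29 reaches June 30, 1947 -> 38 left
June 1947 has 30 days -> back to May 31, 1947 -> 8 left
May 1947: 31 - 8 = 23 -> lands on May 23

Result: 1947-05-23


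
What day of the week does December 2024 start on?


Target: December 1, 2024
Anchor: Jan 1, 2024. With p = 2024 - 1 = 2023: (p + p//4 - p//100 + p//400) mod 7 = (2023 + 505 - 20 + 5) mod 7 = 2513 mod 7 = 0 -> Monday (Mon=0 ... Sun=6)
Days before December (Jan-Nov): 335 days
Weekday index = (0 + 335) mod 7 = 6

Sunday


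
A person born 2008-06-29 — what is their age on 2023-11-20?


Birth: 2008-06-29
Reference: 2023-11-20
Year difference: 2023 - 2008 = 15

15 years old


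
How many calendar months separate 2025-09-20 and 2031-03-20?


From September 2025 to March 2031
6 years * 12 = 72 months, minus 6 months = 66

66 months


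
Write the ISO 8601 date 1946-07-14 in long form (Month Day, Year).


ISO 1946-07-14 parses as year=1946, month=07, day=14
Month 7 -> July

July 14, 1946


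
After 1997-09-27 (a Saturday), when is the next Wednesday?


Current: Saturday
Target: Wednesday
Days ahead: 4

Next Wednesday: 1997-10-01


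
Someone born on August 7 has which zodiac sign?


Date: August 7
Conventional tropical zodiac dates: Leo from July 23 onward; Virgo starts August 23
August 7 falls within the Leo range

Leo


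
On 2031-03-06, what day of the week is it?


Date: March 6, 2031
Anchor: Jan 1, 2031. With p = 2031 - 1 = 2030: (p + p//4 - p//100 + p//400) mod 7 = (2030 + 507 - 20 + 5) mod 7 = 2522 mod 7 = 2 -> Wednesday (Mon=0 ... Sun=6)
Days before March (Jan-Feb): 59; offset = 59 + 6 - 1 = 64
Weekday index = (2 + 64) mod 7 = 3

Day of the week: Thursday


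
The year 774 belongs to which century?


Century = (year - 1) // 100 + 1
= (774 - 1) // 100 + 1
= 773 // 100 + 1
= 7 + 1

8th century


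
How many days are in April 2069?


April 2069

30 days


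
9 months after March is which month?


March is month 3
3 + 9 = 12

December


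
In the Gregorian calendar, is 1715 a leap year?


Gregorian leap year rule: divisible by 4, but not by 100, unless also by 400.
1715 is not divisible by 4 -> not a leap year

No


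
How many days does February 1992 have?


February 1992 (leap year: yes)

29 days


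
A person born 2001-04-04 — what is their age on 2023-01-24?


Birth: 2001-04-04
Reference: 2023-01-24
Year difference: 2023 - 2001 = 22
Birthday not yet reached in 2023, subtract 1

21 years old


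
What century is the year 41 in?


Century = (year - 1) // 100 + 1
= (41 - 1) // 100 + 1
= 40 // 100 + 1
= 0 + 1

1st century


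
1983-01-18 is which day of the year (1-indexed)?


Date: January 18, 1983
No months before January
Plus 18 days in January

Day of year: 18


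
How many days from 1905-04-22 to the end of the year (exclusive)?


Day of year: 112 of 365
Remaining = 365 - 112

253 days


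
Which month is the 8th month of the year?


Month 8 of 12

August


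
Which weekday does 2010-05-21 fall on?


Date: May 21, 2010
Anchor: Jan 1, 2010. With p = 2010 - 1 = 2009: (p + p//4 - p//100 + p//400) mod 7 = (2009 + 502 - 20 + 5) mod 7 = 2496 mod 7 = 4 -> Friday (Mon=0 ... Sun=6)
Days before May (Jan-Apr): 120; offset = 120 + 21 - 1 = 140
Weekday index = (4 + 140) mod 7 = 4

Day of the week: Friday


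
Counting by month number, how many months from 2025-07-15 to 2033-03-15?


From July 2025 to March 2033
8 years * 12 = 96 months, minus 4 months = 92

92 months


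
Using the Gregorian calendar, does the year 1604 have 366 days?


Gregorian leap year rule: divisible by 4, but not by 100, unless also by 400.
1604 is divisible by 4 but not 100 -> leap year

Yes


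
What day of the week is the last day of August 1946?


August 1946 has 31 days
Anchor: Jan 1, 1946. With p = 1946 - 1 = 1945: (p + p//4 - p//100 + p//400) mod 7 = (1945 + 486 - 19 + 4) mod 7 = 2416 mod 7 = 1 -> Tuesday (Mon=0 ... Sun=6)
Days before August (Jan-Jul): 212; August 1 index = (1 + 212) mod 7 = 3 -> Thursday
Last day offset: 31 - 1 = 30 days
Weekday index = (3 + 30) mod 7 = 5

Saturday, August 31


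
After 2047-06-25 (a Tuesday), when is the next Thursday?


Current: Tuesday
Target: Thursday
Days ahead: 2

Next Thursday: 2047-06-27


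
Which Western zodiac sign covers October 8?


Date: October 8
Conventional tropical zodiac dates: Libra from September 23 onward; Scorpio starts October 23
October 8 falls within the Libra range

Libra


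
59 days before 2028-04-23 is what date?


Start: 2028-04-23, subtract 59 days
Back 23 days from April 23 reaches March 31, 2028 -> 36 left
March 2028 has 31 days -> back to February 29, 2028 -> 5 left
February 2028: 29 - 5 = 24 -> lands on February 24

Result: 2028-02-24


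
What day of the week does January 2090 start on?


Target: January 1, 2090
Anchor: Jan 1, 2090. With p = 2090 - 1 = 2089: (p + p//4 - p//100 + p//400) mod 7 = (2089 + 522 - 20 + 5) mod 7 = 2596 mod 7 = 6 -> Sunday (Mon=0 ... Sun=6)
Offset from anchor: 0 days
Weekday index = (6 + 0) mod 7 = 6

Sunday


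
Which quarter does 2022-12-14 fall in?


Month: December (month 12)
Q1: Jan-Mar, Q2: Apr-Jun, Q3: Jul-Sep, Q4: Oct-Dec

Q4


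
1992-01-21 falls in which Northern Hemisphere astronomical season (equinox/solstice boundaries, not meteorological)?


Date: January 21
Astronomical Winter (approx.; exact equinox/solstice day varies by year): December 21 to March 19
January 21 falls within the Winter window

Winter


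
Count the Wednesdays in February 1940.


February 1940 has 29 days
Anchor: Jan 1, 1940. With p = 1940 - 1 = 1939: (p + p//4 - p//100 + p//400) mod 7 = (1939 + 484 - 19 + 4) mod 7 = 2408 mod 7 = 0 -> Monday (Mon=0 ... Sun=6)
Days before February (Jan): 31; February 1 index = (0 + 31) mod 7 = 3 -> Thursday
First Wednesday is February 7
Wednesdays: 7, 14, 21, 28

4 Wednesdays


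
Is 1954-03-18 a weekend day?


Anchor: Jan 1, 1954. With p = 1954 - 1 = 1953: (p + p//4 - p//100 + p//400) mod 7 = (1953 + 488 - 19 + 4) mod 7 = 2426 mod 7 = 4 -> Friday (Mon=0 ... Sun=6)
Day of year: 77; offset = 76
Weekday index = (4 + 76) mod 7 = 3 -> Thursday
Weekend days: Saturday, Sunday

No


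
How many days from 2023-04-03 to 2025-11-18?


From 2023-04-03 to 2025-11-18
2023-04-03: days before April = 31 + 28 + 31 = 90 (2023 is not a leap year); day of year = 90 + 3 = 93
2025-11-18: days before November = 31 + 28 + 31 + 30 + 31 + 30 + 31 + 31 + 30 + 31 = 304 (2025 is not a leap year); day of year = 304 + 18 = 322
Rest of 2023: 365 - 93 = 272
Full years 2024 (366): 366
Total = 272 + 366 + 322 = 960

960 days


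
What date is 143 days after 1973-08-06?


Start: 1973-08-06, add 143 days
August 1973 has 31 days: 31 - 6 = 25 days to August 31 -> 118 left
September 1973 has 30 days -> 88 left
October 1973 has 31 days -> 57 left
November 1973 has 30 days -> 27 left
December 1973: 27 <= 31 -> lands on December 27

Result: 1973-12-27


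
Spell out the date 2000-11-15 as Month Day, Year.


ISO 2000-11-15 parses as year=2000, month=11, day=15
Month 11 -> November

November 15, 2000


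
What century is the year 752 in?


Century = (year - 1) // 100 + 1
= (752 - 1) // 100 + 1
= 751 // 100 + 1
= 7 + 1

8th century


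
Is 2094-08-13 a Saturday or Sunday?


Anchor: Jan 1, 2094. With p = 2094 - 1 = 2093: (p + p//4 - p//100 + p//400) mod 7 = (2093 + 523 - 20 + 5) mod 7 = 2601 mod 7 = 4 -> Friday (Mon=0 ... Sun=6)
Day of year: 225; offset = 224
Weekday index = (4 + 224) mod 7 = 4 -> Friday
Weekend days: Saturday, Sunday

No


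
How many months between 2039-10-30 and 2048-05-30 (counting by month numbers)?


From October 2039 to May 2048
9 years * 12 = 108 months, minus 5 months = 103

103 months


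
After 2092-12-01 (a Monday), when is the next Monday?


Current: Monday
Target: Monday
Days ahead: 7

Next Monday: 2092-12-08


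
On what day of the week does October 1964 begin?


Target: October 1, 1964
Anchor: Jan 1, 1964. With p = 1964 - 1 = 1963: (p + p//4 - p//100 + p//400) mod 7 = (1963 + 490 - 19 + 4) mod 7 = 2438 mod 7 = 2 -> Wednesday (Mon=0 ... Sun=6)
Days before October (Jan-Sep): 274 days
Weekday index = (2 + 274) mod 7 = 3

Thursday


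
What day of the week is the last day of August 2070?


August 2070 has 31 days
Anchor: Jan 1, 2070. With p = 2070 - 1 = 2069: (p + p//4 - p//100 + p//400) mod 7 = (2069 + 517 - 20 + 5) mod 7 = 2571 mod 7 = 2 -> Wednesday (Mon=0 ... Sun=6)
Days before August (Jan-Jul): 212; August 1 index = (2 + 212) mod 7 = 4 -> Friday
Last day offset: 31 - 1 = 30 days
Weekday index = (4 + 30) mod 7 = 6

Sunday, August 31


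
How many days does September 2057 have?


September 2057

30 days


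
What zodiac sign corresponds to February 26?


Date: February 26
Conventional tropical zodiac dates: Pisces from February 19 onward; Aries starts March 21
February 26 falls within the Pisces range

Pisces


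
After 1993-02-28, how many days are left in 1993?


Day of year: 59 of 365
Remaining = 365 - 59

306 days


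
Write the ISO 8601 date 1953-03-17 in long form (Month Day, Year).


ISO 1953-03-17 parses as year=1953, month=03, day=17
Month 3 -> March

March 17, 1953


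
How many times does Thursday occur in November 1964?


November 1964 has 30 days
Anchor: Jan 1, 1964. With p = 1964 - 1 = 1963: (p + p//4 - p//100 + p//400) mod 7 = (1963 + 490 - 19 + 4) mod 7 = 2438 mod 7 = 2 -> Wednesday (Mon=0 ... Sun=6)
Days before November (Jan-Oct): 305; November 1 index = (2 + 305) mod 7 = 6 -> Sunday
First Thursday is November 5
Thursdays: 5, 12, 19, 26

4 Thursdays


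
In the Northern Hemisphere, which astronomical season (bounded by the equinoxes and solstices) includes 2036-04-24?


Date: April 24
Astronomical Spring (approx.; exact equinox/solstice day varies by year): March 20 to June 20
April 24 falls within the Spring window

Spring


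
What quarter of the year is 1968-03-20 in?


Month: March (month 3)
Q1: Jan-Mar, Q2: Apr-Jun, Q3: Jul-Sep, Q4: Oct-Dec

Q1


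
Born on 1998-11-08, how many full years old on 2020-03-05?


Birth: 1998-11-08
Reference: 2020-03-05
Year difference: 2020 - 1998 = 22
Birthday not yet reached in 2020, subtract 1

21 years old


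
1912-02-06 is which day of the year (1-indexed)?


Date: February 6, 1912
Days in months 1 through 1: 31
Plus 6 days in February

Day of year: 37


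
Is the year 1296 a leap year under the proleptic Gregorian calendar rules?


Gregorian leap year rule: divisible by 4, but not by 100, unless also by 400.
1296 is divisible by 4 but not 100 -> leap year

Yes


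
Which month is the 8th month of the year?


Month 8 of 12

August


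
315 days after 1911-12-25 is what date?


Start: 1911-12-25, add 315 days
December 1911 has 31 days: 31 - 25 = 6 days to December 31 -> 309 left
January 1912 has 31 days -> 278 left
February 1912 has 29 days -> 249 left
March 1912 has 31 days -> 218 left
April 1912 has 30 days -> 188 left
May 1912 has 31 days -> 157 left
June 1912 has 30 days -> 127 left
July 1912 has 31 days -> 96 left
August 1912 has 31 days -> 65 left
September 1912 has 30 days -> 35 left
October 1912 has 31 days -> 4 left
November 1912: 4 <= 30 -> lands on November 4

Result: 1912-11-04


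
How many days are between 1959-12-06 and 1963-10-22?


From 1959-12-06 to 1963-10-22
1959-12-06: days before December = 31 + 28 + 31 + 30 + 31 + 30 + 31 + 31 + 30 + 31 + 30 = 334 (1959 is not a leap year); day of year = 334 + 6 = 340
1963-10-22: days before October = 31 + 28 + 31 + 30 + 31 + 30 + 31 + 31 + 30 = 273 (1963 is not a leap year); day of year = 273 + 22 = 295
Rest of 1959: 365 - 340 = 25
Full years 1960 (366), 1961 (365), 1962 (365): 1096
Total = 25 + 1096 + 295 = 1416

1416 days


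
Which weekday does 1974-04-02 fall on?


Date: April 2, 1974
Anchor: Jan 1, 1974. With p = 1974 - 1 = 1973: (p + p//4 - p//100 + p//400) mod 7 = (1973 + 493 - 19 + 4) mod 7 = 2451 mod 7 = 1 -> Tuesday (Mon=0 ... Sun=6)
Days before April (Jan-Mar): 90; offset = 90 + 2 - 1 = 91
Weekday index = (1 + 91) mod 7 = 1

Day of the week: Tuesday


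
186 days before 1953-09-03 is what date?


Start: 1953-09-03, subtract 186 days
Back 3 days from September 3 reaches August 31, 1953 -> 183 left
August 1953 has 31 days -> back to July 31, 1953 -> 152 left
July 1953 has 31 days -> back to June 30, 1953 -> 121 left
June 1953 has 30 days -> back to May 31, 1953 -> 91 left
May 1953 has 31 days -> back to April 30, 1953 -> 60 left
April 1953 has 30 days -> back to March 31, 1953 -> 30 left
March 1953: 31 - 30 = 1 -> lands on March 1

Result: 1953-03-01


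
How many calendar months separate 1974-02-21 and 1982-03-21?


From February 1974 to March 1982
8 years * 12 = 96 months, plus 1 month = 97

97 months


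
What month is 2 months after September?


September is month 9
9 + 2 = 11

November


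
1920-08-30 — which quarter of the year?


Month: August (month 8)
Q1: Jan-Mar, Q2: Apr-Jun, Q3: Jul-Sep, Q4: Oct-Dec

Q3


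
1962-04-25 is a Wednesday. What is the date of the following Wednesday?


Current: Wednesday
Target: Wednesday
Days ahead: 7

Next Wednesday: 1962-05-02


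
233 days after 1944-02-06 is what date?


Start: 1944-02-06, add 233 days
February 1944 has 29 days: 29 - 6 = 23 days to February 29 -> 210 left
March 1944 has 31 days -> 179 left
April 1944 has 30 days -> 149 left
May 1944 has 31 days -> 118 left
June 1944 has 30 days -> 88 left
July 1944 has 31 days -> 57 left
August 1944 has 31 days -> 26 left
September 1944: 26 <= 30 -> lands on September 26

Result: 1944-09-26


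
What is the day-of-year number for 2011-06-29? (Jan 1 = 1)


Date: June 29, 2011
Days in months 1 through 5: 151
Plus 29 days in June

Day of year: 180


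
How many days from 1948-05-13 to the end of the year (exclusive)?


Day of year: 134 of 366
Remaining = 366 - 134

232 days


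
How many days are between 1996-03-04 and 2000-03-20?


From 1996-03-04 to 2000-03-20
1996-03-04: days before March = 31 + 29 = 60 (1996 is a leap year); day of year = 60 + 4 = 64
2000-03-20: days before March = 31 + 29 = 60 (2000 is a leap year); day of year = 60 + 20 = 80
Rest of 1996: 366 - 64 = 302
Full years 1997 (365), 1998 (365), 1999 (365): 1095
Total = 302 + 1095 + 80 = 1477

1477 days


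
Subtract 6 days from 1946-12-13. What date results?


Start: 1946-12-13, subtract 6 days
13 - 6 = 7 stays within December 1946

Result: 1946-12-07


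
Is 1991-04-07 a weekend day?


Anchor: Jan 1, 1991. With p = 1991 - 1 = 1990: (p + p//4 - p//100 + p//400) mod 7 = (1990 + 497 - 19 + 4) mod 7 = 2472 mod 7 = 1 -> Tuesday (Mon=0 ... Sun=6)
Day of year: 97; offset = 96
Weekday index = (1 + 96) mod 7 = 6 -> Sunday
Weekend days: Saturday, Sunday

Yes


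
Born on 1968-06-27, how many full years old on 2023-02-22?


Birth: 1968-06-27
Reference: 2023-02-22
Year difference: 2023 - 1968 = 55
Birthday not yet reached in 2023, subtract 1

54 years old


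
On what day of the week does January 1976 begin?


Target: January 1, 1976
Anchor: Jan 1, 1976. With p = 1976 - 1 = 1975: (p + p//4 - p//100 + p//400) mod 7 = (1975 + 493 - 19 + 4) mod 7 = 2453 mod 7 = 3 -> Thursday (Mon=0 ... Sun=6)
Offset from anchor: 0 days
Weekday index = (3 + 0) mod 7 = 3

Thursday


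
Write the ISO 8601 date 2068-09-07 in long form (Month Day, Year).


ISO 2068-09-07 parses as year=2068, month=09, day=07
Month 9 -> September

September 7, 2068


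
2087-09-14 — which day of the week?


Date: September 14, 2087
Anchor: Jan 1, 2087. With p = 2087 - 1 = 2086: (p + p//4 - p//100 + p//400) mod 7 = (2086 + 521 - 20 + 5) mod 7 = 2592 mod 7 = 2 -> Wednesday (Mon=0 ... Sun=6)
Days before September (Jan-Aug): 243; offset = 243 + 14 - 1 = 256
Weekday index = (2 + 256) mod 7 = 6

Day of the week: Sunday


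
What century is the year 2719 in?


Century = (year - 1) // 100 + 1
= (2719 - 1) // 100 + 1
= 2718 // 100 + 1
= 27 + 1

28th century


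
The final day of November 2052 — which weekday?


November 2052 has 30 days
Anchor: Jan 1, 2052. With p = 2052 - 1 = 2051: (p + p//4 - p//100 + p//400) mod 7 = (2051 + 512 - 20 + 5) mod 7 = 2548 mod 7 = 0 -> Monday (Mon=0 ... Sun=6)
Days before November (Jan-Oct): 305; November 1 index = (0 + 305) mod 7 = 4 -> Friday
Last day offset: 30 - 1 = 29 days
Weekday index = (4 + 29) mod 7 = 5

Saturday, November 30


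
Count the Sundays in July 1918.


July 1918 has 31 days
Anchor: Jan 1, 1918. With p = 1918 - 1 = 1917: (p + p//4 - p//100 + p//400) mod 7 = (1917 + 479 - 19 + 4) mod 7 = 2381 mod 7 = 1 -> Tuesday (Mon=0 ... Sun=6)
Days before July (Jan-Jun): 181; July 1 index = (1 + 181) mod 7 = 0 -> Monday
First Sunday is July 7
Sundays: 7, 14, 21, 28

4 Sundays


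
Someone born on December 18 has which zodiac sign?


Date: December 18
Conventional tropical zodiac dates: Sagittarius from November 22 onward; Capricorn starts December 22
December 18 falls within the Sagittarius range

Sagittarius


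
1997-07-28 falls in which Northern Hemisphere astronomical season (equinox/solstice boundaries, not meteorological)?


Date: July 28
Astronomical Summer (approx.; exact equinox/solstice day varies by year): June 21 to September 21
July 28 falls within the Summer window

Summer


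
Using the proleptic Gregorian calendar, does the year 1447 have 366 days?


Gregorian leap year rule: divisible by 4, but not by 100, unless also by 400.
1447 is not divisible by 4 -> not a leap year

No


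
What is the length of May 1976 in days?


May 1976

31 days


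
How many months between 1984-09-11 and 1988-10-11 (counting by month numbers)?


From September 1984 to October 1988
4 years * 12 = 48 months, plus 1 month = 49

49 months


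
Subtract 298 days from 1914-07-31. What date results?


Start: 1914-07-31, subtract 298 days
Back 31 days from July 31 reaches June 30, 1914 -> 267 left
June 1914 has 30 days -> back to May 31, 1914 -> 237 left
May 1914 has 31 days -> back to April 30, 1914 -> 206 left
April 1914 has 30 days -> back to March 31, 1914 -> 176 left
March 1914 has 31 days -> back to February 28, 1914 -> 145 left
February 1914 has 28 days -> back to January 31, 1914 -> 117 left
January 1914 has 31 days -> back to December 31, 1913 -> 86 left
December 1913 has 31 days -> back to November 30, 1913 -> 55 left
November 1913 has 30 days -> back to October 31, 1913 -> 25 left
October 1913: 31 - 25 = 6 -> lands on October 6

Result: 1913-10-06


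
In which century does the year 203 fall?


Century = (year - 1) // 100 + 1
= (203 - 1) // 100 + 1
= 202 // 100 + 1
= 2 + 1

3rd century


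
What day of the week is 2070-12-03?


Date: December 3, 2070
Anchor: Jan 1, 2070. With p = 2070 - 1 = 2069: (p + p//4 - p//100 + p//400) mod 7 = (2069 + 517 - 20 + 5) mod 7 = 2571 mod 7 = 2 -> Wednesday (Mon=0 ... Sun=6)
Days before December (Jan-Nov): 334; offset = 334 + 3 - 1 = 336
Weekday index = (2 + 336) mod 7 = 2

Day of the week: Wednesday


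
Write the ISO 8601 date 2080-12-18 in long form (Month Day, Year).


ISO 2080-12-18 parses as year=2080, month=12, day=18
Month 12 -> December

December 18, 2080


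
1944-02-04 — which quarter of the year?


Month: February (month 2)
Q1: Jan-Mar, Q2: Apr-Jun, Q3: Jul-Sep, Q4: Oct-Dec

Q1


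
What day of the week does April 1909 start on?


Target: April 1, 1909
Anchor: Jan 1, 1909. With p = 1909 - 1 = 1908: (p + p//4 - p//100 + p//400) mod 7 = (1908 + 477 - 19 + 4) mod 7 = 2370 mod 7 = 4 -> Friday (Mon=0 ... Sun=6)
Days before April (Jan-Mar): 90 days
Weekday index = (4 + 90) mod 7 = 3

Thursday


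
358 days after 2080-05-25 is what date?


Start: 2080-05-25, add 358 days
May 2080 has 31 days: 31 - 25 = 6 days to May 31 -> 352 left
June 2080 has 30 days -> 322 left
July 2080 has 31 days -> 291 left
August 2080 has 31 days -> 260 left
September 2080 has 30 days -> 230 left
October 2080 has 31 days -> 199 left
November 2080 has 30 days -> 169 left
December 2080 has 31 days -> 138 left
January 2081 has 31 days -> 107 left
February 2081 has 28 days -> 79 left
March 2081 has 31 days -> 48 left
April 2081 has 30 days -> 18 left
May 2081: 18 <= 31 -> lands on May 18

Result: 2081-05-18


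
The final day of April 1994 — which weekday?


April 1994 has 30 days
Anchor: Jan 1, 1994. With p = 1994 - 1 = 1993: (p + p//4 - p//100 + p//400) mod 7 = (1993 + 498 - 19 + 4) mod 7 = 2476 mod 7 = 5 -> Saturday (Mon=0 ... Sun=6)
Days before April (Jan-Mar): 90; April 1 index = (5 + 90) mod 7 = 4 -> Friday
Last day offset: 30 - 1 = 29 days
Weekday index = (4 + 29) mod 7 = 5

Saturday, April 30


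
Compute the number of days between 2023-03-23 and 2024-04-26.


From 2023-03-23 to 2024-04-26
2023-03-23: days before March = 31 + 28 = 59 (2023 is not a leap year); day of year = 59 + 23 = 82
2024-04-26: days before April = 31 + 29 + 31 = 91 (2024 is a leap year); day of year = 91 + 26 = 117
Rest of 2023: 365 - 82 = 283
Total = 283 + 117 = 400

400 days


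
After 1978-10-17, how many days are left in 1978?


Day of year: 290 of 365
Remaining = 365 - 290

75 days


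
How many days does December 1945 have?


December 1945

31 days


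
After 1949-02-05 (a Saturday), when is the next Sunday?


Current: Saturday
Target: Sunday
Days ahead: 1

Next Sunday: 1949-02-06


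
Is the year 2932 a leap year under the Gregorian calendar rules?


Gregorian leap year rule: divisible by 4, but not by 100, unless also by 400.
2932 is divisible by 4 but not 100 -> leap year

Yes


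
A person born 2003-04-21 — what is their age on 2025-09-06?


Birth: 2003-04-21
Reference: 2025-09-06
Year difference: 2025 - 2003 = 22

22 years old


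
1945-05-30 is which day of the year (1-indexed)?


Date: May 30, 1945
Days in months 1 through 4: 120
Plus 30 days in May

Day of year: 150


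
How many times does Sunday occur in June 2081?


June 2081 has 30 days
Anchor: Jan 1, 2081. With p = 2081 - 1 = 2080: (p + p//4 - p//100 + p//400) mod 7 = (2080 + 520 - 20 + 5) mod 7 = 2585 mod 7 = 2 -> Wednesday (Mon=0 ... Sun=6)
Days before June (Jan-May): 151; June 1 index = (2 + 151) mod 7 = 6 -> Sunday
First Sunday is June 1
Sundays: 1, 8, 15, 22, 29

5 Sundays


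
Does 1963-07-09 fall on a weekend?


Anchor: Jan 1, 1963. With p = 1963 - 1 = 1962: (p + p//4 - p//100 + p//400) mod 7 = (1962 + 490 - 19 + 4) mod 7 = 2437 mod 7 = 1 -> Tuesday (Mon=0 ... Sun=6)
Day of year: 190; offset = 189
Weekday index = (1 + 189) mod 7 = 1 -> Tuesday
Weekend days: Saturday, Sunday

No


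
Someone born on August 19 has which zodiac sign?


Date: August 19
Conventional tropical zodiac dates: Leo from July 23 onward; Virgo starts August 23
August 19 falls within the Leo range

Leo


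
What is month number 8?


Month 8 of 12

August


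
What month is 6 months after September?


September is month 9
9 + 6 = 15; wrap: 15 - 12 = 3

March


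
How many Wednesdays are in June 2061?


June 2061 has 30 days
Anchor: Jan 1, 2061. With p = 2061 - 1 = 2060: (p + p//4 - p//100 + p//400) mod 7 = (2060 + 515 - 20 + 5) mod 7 = 2560 mod 7 = 5 -> Saturday (Mon=0 ... Sun=6)
Days before June (Jan-May): 151; June 1 index = (5 + 151) mod 7 = 2 -> Wednesday
First Wednesday is June 1
Wednesdays: 1, 8, 15, 22, 29

5 Wednesdays


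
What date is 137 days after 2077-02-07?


Start: 2077-02-07, add 137 days
February 2077 has 28 days: 28 - 7 = 21 days to February 28 -> 116 left
March 2077 has 31 days -> 85 left
April 2077 has 30 days -> 55 left
May 2077 has 31 days -> 24 left
June 2077: 24 <= 30 -> lands on June 24

Result: 2077-06-24


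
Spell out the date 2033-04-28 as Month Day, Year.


ISO 2033-04-28 parses as year=2033, month=04, day=28
Month 4 -> April

April 28, 2033


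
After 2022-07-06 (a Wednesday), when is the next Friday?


Current: Wednesday
Target: Friday
Days ahead: 2

Next Friday: 2022-07-08


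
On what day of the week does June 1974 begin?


Target: June 1, 1974
Anchor: Jan 1, 1974. With p = 1974 - 1 = 1973: (p + p//4 - p//100 + p//400) mod 7 = (1973 + 493 - 19 + 4) mod 7 = 2451 mod 7 = 1 -> Tuesday (Mon=0 ... Sun=6)
Days before June (Jan-May): 151 days
Weekday index = (1 + 151) mod 7 = 5

Saturday


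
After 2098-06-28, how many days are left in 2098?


Day of year: 179 of 365
Remaining = 365 - 179

186 days


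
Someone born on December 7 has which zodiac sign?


Date: December 7
Conventional tropical zodiac dates: Sagittarius from November 22 onward; Capricorn starts December 22
December 7 falls within the Sagittarius range

Sagittarius


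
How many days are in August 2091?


August 2091

31 days


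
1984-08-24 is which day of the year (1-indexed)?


Date: August 24, 1984
Days in months 1 through 7: 213
Plus 24 days in August

Day of year: 237


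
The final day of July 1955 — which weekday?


July 1955 has 31 days
Anchor: Jan 1, 1955. With p = 1955 - 1 = 1954: (p + p//4 - p//100 + p//400) mod 7 = (1954 + 488 - 19 + 4) mod 7 = 2427 mod 7 = 5 -> Saturday (Mon=0 ... Sun=6)
Days before July (Jan-Jun): 181; July 1 index = (5 + 181) mod 7 = 4 -> Friday
Last day offset: 31 - 1 = 30 days
Weekday index = (4 + 30) mod 7 = 6

Sunday, July 31


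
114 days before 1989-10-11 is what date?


Start: 1989-10-11, subtract 114 days
Back 11 days from October 11 reaches September 30, 1989 -> 103 left
September 1989 has 30 days -> back to August 31, 1989 -> 73 left
August 1989 has 31 days -> back to July 31, 1989 -> 42 left
July 1989 has 31 days -> back to June 30, 1989 -> 11 left
June 1989: 30 - 11 = 19 -> lands on June 19

Result: 1989-06-19


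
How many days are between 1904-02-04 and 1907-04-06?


From 1904-02-04 to 1907-04-06
1904-02-04: days before February = 31; day of year = 31 + 4 = 35
1907-04-06: days before April = 31 + 28 + 31 = 90 (1907 is not a leap year); day of year = 90 + 6 = 96
Rest of 1904: 366 - 35 = 331
Full years 1905 (365), 1906 (365): 730
Total = 331 + 730 + 96 = 1157

1157 days


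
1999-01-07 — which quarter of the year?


Month: January (month 1)
Q1: Jan-Mar, Q2: Apr-Jun, Q3: Jul-Sep, Q4: Oct-Dec

Q1


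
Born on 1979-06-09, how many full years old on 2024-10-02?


Birth: 1979-06-09
Reference: 2024-10-02
Year difference: 2024 - 1979 = 45

45 years old


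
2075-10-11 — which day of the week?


Date: October 11, 2075
Anchor: Jan 1, 2075. With p = 2075 - 1 = 2074: (p + p//4 - p//100 + p//400) mod 7 = (2074 + 518 - 20 + 5) mod 7 = 2577 mod 7 = 1 -> Tuesday (Mon=0 ... Sun=6)
Days before October (Jan-Sep): 273; offset = 273 + 11 - 1 = 283
Weekday index = (1 + 283) mod 7 = 4

Day of the week: Friday


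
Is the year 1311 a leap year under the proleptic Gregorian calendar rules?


Gregorian leap year rule: divisible by 4, but not by 100, unless also by 400.
1311 is not divisible by 4 -> not a leap year

No


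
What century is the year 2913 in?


Century = (year - 1) // 100 + 1
= (2913 - 1) // 100 + 1
= 2912 // 100 + 1
= 29 + 1

30th century


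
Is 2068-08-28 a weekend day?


Anchor: Jan 1, 2068. With p = 2068 - 1 = 2067: (p + p//4 - p//100 + p//400) mod 7 = (2067 + 516 - 20 + 5) mod 7 = 2568 mod 7 = 6 -> Sunday (Mon=0 ... Sun=6)
Day of year: 241; offset = 240
Weekday index = (6 + 240) mod 7 = 1 -> Tuesday
Weekend days: Saturday, Sunday

No


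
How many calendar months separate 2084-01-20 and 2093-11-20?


From January 2084 to November 2093
9 years * 12 = 108 months, plus 10 months = 118

118 months


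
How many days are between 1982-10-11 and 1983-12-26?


From 1982-10-11 to 1983-12-26
1982-10-11: days before October = 31 + 28 + 31 + 30 + 31 + 30 + 31 + 31 + 30 = 273 (1982 is not a leap year); day of year = 273 + 11 = 284
1983-12-26: days before December = 31 + 28 + 31 + 30 + 31 + 30 + 31 + 31 + 30 + 31 + 30 = 334 (1983 is not a leap year); day of year = 334 + 26 = 360
Rest of 1982: 365 - 284 = 81
Total = 81 + 360 = 441

441 days


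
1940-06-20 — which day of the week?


Date: June 20, 1940
Anchor: Jan 1, 1940. With p = 1940 - 1 = 1939: (p + p//4 - p//100 + p//400) mod 7 = (1939 + 484 - 19 + 4) mod 7 = 2408 mod 7 = 0 -> Monday (Mon=0 ... Sun=6)
Days before June (Jan-May): 152; offset = 152 + 20 - 1 = 171
Weekday index = (0 + 171) mod 7 = 3

Day of the week: Thursday


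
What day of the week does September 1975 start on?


Target: September 1, 1975
Anchor: Jan 1, 1975. With p = 1975 - 1 = 1974: (p + p//4 - p//100 + p//400) mod 7 = (1974 + 493 - 19 + 4) mod 7 = 2452 mod 7 = 2 -> Wednesday (Mon=0 ... Sun=6)
Days before September (Jan-Aug): 243 days
Weekday index = (2 + 243) mod 7 = 0

Monday


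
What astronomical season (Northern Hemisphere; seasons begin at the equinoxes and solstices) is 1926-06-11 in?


Date: June 11
Astronomical Spring (approx.; exact equinox/solstice day varies by year): March 20 to June 20
June 11 falls within the Spring window

Spring


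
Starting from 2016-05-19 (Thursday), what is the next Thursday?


Current: Thursday
Target: Thursday
Days ahead: 7

Next Thursday: 2016-05-26


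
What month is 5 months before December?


December is month 12
12 - 5 = 7

July


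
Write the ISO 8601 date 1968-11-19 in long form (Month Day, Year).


ISO 1968-11-19 parses as year=1968, month=11, day=19
Month 11 -> November

November 19, 1968


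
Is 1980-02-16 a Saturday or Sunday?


Anchor: Jan 1, 1980. With p = 1980 - 1 = 1979: (p + p//4 - p//100 + p//400) mod 7 = (1979 + 494 - 19 + 4) mod 7 = 2458 mod 7 = 1 -> Tuesday (Mon=0 ... Sun=6)
Day of year: 47; offset = 46
Weekday index = (1 + 46) mod 7 = 5 -> Saturday
Weekend days: Saturday, Sunday

Yes


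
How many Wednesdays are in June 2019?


June 2019 has 30 days
Anchor: Jan 1, 2019. With p = 2019 - 1 = 2018: (p + p//4 - p//100 + p//400) mod 7 = (2018 + 504 - 20 + 5) mod 7 = 2507 mod 7 = 1 -> Tuesday (Mon=0 ... Sun=6)
Days before June (Jan-May): 151; June 1 index = (1 + 151) mod 7 = 5 -> Saturday
First Wednesday is June 5
Wednesdays: 5, 12, 19, 26

4 Wednesdays


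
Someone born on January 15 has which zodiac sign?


Date: January 15
Conventional tropical zodiac dates: Capricorn from December 22 onward; Aquarius starts January 20
January 15 falls within the Capricorn range

Capricorn
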